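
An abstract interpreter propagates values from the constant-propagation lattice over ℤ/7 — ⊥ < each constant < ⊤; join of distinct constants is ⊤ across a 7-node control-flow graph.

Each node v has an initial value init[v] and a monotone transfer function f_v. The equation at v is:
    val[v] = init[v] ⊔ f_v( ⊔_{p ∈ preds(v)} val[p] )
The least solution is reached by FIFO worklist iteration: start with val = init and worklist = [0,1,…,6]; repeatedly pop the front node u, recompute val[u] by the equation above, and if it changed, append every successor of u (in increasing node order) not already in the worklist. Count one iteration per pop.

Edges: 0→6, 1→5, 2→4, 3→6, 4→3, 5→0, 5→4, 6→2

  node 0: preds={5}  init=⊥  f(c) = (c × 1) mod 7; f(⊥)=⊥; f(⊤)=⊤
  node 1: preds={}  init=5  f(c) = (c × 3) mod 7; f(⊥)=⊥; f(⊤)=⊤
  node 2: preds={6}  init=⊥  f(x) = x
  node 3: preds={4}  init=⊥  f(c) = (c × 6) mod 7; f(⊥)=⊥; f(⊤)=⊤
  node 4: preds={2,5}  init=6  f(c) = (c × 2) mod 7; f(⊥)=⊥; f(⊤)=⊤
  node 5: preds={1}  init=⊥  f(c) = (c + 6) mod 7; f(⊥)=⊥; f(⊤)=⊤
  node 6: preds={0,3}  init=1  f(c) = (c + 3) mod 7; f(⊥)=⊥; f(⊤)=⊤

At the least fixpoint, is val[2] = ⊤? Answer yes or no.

Worklist (13 pops):
  #1 pop 0: in=⊥ → ⊥ (no change)
  #2 pop 1: in=⊥ → 5 (no change)
  #3 pop 2: in=1 → 1 (was ⊥); enqueue []
  #4 pop 3: in=6 → 1 (was ⊥); enqueue []
  #5 pop 4: in=1 → ⊤ (was 6); enqueue [3]
  #6 pop 5: in=5 → 4 (was ⊥); enqueue [0,4]
  #7 pop 6: in=1 → ⊤ (was 1); enqueue [2]
  #8 pop 3: in=⊤ → ⊤ (was 1); enqueue [6]
  #9 pop 0: in=4 → 4 (was ⊥); enqueue []
  #10 pop 4: in=⊤ → ⊤ (no change)
  #11 pop 2: in=⊤ → ⊤ (was 1); enqueue [4]
  #12 pop 6: in=⊤ → ⊤ (no change)
  #13 pop 4: in=⊤ → ⊤ (no change)

Fixpoint:
  val[0] = 4
  val[1] = 5
  val[2] = ⊤
  val[3] = ⊤
  val[4] = ⊤
  val[5] = 4
  val[6] = ⊤

yes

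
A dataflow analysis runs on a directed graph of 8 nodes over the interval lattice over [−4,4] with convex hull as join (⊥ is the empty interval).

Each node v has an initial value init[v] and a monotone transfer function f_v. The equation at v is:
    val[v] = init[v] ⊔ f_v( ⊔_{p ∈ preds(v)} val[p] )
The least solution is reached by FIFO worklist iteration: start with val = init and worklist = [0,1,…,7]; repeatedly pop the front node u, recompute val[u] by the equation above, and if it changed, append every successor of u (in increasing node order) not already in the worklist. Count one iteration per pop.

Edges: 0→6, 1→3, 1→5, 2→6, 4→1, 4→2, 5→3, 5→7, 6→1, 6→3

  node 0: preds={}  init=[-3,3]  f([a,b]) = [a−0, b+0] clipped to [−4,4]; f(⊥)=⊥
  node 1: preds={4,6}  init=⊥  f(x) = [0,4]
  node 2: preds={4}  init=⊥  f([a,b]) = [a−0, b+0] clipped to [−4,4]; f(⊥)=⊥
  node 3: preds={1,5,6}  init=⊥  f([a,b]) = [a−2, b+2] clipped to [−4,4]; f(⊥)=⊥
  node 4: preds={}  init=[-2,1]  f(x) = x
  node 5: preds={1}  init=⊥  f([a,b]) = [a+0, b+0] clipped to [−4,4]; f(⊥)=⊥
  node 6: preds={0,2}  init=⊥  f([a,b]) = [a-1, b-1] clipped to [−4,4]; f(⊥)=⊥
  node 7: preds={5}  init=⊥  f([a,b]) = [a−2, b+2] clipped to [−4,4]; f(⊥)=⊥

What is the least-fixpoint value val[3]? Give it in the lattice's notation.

[-4,4]

Worklist (10 pops):
  #1 pop 0: in=⊥ → [-3,3] (no change)
  #2 pop 1: in=[-2,1] → [0,4] (was ⊥); enqueue []
  #3 pop 2: in=[-2,1] → [-2,1] (was ⊥); enqueue []
  #4 pop 3: in=[0,4] → [-2,4] (was ⊥); enqueue []
  #5 pop 4: in=⊥ → [-2,1] (no change)
  #6 pop 5: in=[0,4] → [0,4] (was ⊥); enqueue [3]
  #7 pop 6: in=[-3,3] → [-4,2] (was ⊥); enqueue [1]
  #8 pop 7: in=[0,4] → [-2,4] (was ⊥); enqueue []
  #9 pop 3: in=[-4,4] → [-4,4] (was [-2,4]); enqueue []
  #10 pop 1: in=[-4,2] → [0,4] (no change)

Fixpoint:
  val[0] = [-3,3]
  val[1] = [0,4]
  val[2] = [-2,1]
  val[3] = [-4,4]
  val[4] = [-2,1]
  val[5] = [0,4]
  val[6] = [-4,2]
  val[7] = [-2,4]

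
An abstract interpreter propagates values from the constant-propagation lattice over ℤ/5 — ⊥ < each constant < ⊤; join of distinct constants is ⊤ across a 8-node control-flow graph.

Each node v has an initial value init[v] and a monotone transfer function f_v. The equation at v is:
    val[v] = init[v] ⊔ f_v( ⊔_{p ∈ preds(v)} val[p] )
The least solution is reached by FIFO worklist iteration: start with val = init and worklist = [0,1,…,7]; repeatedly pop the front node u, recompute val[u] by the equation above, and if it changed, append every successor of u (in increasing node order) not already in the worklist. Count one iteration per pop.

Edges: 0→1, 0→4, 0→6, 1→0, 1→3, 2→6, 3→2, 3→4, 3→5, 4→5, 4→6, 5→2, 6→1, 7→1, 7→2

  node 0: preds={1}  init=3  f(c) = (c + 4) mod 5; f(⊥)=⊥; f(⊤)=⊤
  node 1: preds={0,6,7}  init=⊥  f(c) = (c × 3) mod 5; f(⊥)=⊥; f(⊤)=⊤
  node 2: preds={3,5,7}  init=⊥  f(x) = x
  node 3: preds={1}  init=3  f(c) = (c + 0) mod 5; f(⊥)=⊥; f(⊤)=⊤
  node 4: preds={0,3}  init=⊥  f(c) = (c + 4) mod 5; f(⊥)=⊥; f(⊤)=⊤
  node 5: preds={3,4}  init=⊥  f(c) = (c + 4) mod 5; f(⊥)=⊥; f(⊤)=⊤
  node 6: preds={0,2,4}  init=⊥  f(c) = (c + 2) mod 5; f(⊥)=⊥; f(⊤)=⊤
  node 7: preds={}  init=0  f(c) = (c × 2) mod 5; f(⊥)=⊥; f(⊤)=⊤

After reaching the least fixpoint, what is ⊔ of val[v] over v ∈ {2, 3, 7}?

⊤

Iteration log — 13 steps:
  step 1. node 0  ⊔preds=⊥  new=3  stable
  step 2. node 1  ⊔preds=⊤  new=⊤  old=⊥  +wl: 0
  step 3. node 2  ⊔preds=⊤  new=⊤  old=⊥  +wl: 
  step 4. node 3  ⊔preds=⊤  new=⊤  old=3  +wl: 2
  step 5. node 4  ⊔preds=⊤  new=⊤  old=⊥  +wl: 
  step 6. node 5  ⊔preds=⊤  new=⊤  old=⊥  +wl: 
  step 7. node 6  ⊔preds=⊤  new=⊤  old=⊥  +wl: 1
  step 8. node 7  ⊔preds=⊥  new=0  stable
  step 9. node 0  ⊔preds=⊤  new=⊤  old=3  +wl: 4,6
  step 10. node 2  ⊔preds=⊤  new=⊤  stable
  step 11. node 1  ⊔preds=⊤  new=⊤  stable
  step 12. node 4  ⊔preds=⊤  new=⊤  stable
  step 13. node 6  ⊔preds=⊤  new=⊤  stable

Least fixpoint reached:
  node 0: ⊤
  node 1: ⊤
  node 2: ⊤
  node 3: ⊤
  node 4: ⊤
  node 5: ⊤
  node 6: ⊤
  node 7: 0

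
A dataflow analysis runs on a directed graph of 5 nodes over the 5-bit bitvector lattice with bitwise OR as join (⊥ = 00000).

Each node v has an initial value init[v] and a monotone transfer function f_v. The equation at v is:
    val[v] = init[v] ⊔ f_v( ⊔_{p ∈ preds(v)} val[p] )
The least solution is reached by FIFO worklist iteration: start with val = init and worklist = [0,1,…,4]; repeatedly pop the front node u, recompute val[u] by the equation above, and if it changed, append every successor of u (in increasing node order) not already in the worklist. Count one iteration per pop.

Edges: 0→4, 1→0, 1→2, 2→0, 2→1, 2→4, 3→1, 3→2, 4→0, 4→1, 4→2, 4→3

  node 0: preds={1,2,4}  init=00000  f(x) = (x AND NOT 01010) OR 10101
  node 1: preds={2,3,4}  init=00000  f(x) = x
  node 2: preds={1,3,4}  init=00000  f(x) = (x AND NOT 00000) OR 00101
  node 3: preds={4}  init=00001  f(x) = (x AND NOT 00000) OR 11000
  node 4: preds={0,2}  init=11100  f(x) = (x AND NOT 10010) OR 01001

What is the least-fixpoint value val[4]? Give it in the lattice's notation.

Iteration log — 9 steps:
  step 1. node 0  ⊔preds=11100  new=10101  old=00000  +wl: 
  step 2. node 1  ⊔preds=11101  new=11101  old=00000  +wl: 0
  step 3. node 2  ⊔preds=11101  new=11101  old=00000  +wl: 1
  step 4. node 3  ⊔preds=11100  new=11101  old=00001  +wl: 2
  step 5. node 4  ⊔preds=11101  new=11101  old=11100  +wl: 3
  step 6. node 0  ⊔preds=11101  new=10101  stable
  step 7. node 1  ⊔preds=11101  new=11101  stable
  step 8. node 2  ⊔preds=11101  new=11101  stable
  step 9. node 3  ⊔preds=11101  new=11101  stable

Least fixpoint reached:
  node 0: 10101
  node 1: 11101
  node 2: 11101
  node 3: 11101
  node 4: 11101

11101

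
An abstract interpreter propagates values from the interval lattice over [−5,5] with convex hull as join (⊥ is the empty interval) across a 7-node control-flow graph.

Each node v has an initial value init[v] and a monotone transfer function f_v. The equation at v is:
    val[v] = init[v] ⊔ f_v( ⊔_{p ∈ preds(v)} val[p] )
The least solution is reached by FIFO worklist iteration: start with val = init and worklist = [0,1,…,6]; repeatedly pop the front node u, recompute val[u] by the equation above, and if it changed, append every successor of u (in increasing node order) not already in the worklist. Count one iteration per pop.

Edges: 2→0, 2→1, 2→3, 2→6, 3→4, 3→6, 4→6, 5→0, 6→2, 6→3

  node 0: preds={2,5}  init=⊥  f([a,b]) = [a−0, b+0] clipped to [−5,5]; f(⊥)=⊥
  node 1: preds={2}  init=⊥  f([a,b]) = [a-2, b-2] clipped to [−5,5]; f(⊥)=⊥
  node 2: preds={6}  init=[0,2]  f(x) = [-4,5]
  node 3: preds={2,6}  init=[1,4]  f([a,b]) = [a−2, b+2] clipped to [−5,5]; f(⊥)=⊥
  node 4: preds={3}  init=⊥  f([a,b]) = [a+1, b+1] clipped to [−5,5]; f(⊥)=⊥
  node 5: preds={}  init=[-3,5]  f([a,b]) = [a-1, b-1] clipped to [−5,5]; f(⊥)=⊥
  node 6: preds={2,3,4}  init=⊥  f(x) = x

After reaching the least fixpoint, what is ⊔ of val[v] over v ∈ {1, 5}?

Worklist (11 pops):
  #1 pop 0: in=[-3,5] → [-3,5] (was ⊥); enqueue []
  #2 pop 1: in=[0,2] → [-2,0] (was ⊥); enqueue []
  #3 pop 2: in=⊥ → [-4,5] (was [0,2]); enqueue [0,1]
  #4 pop 3: in=[-4,5] → [-5,5] (was [1,4]); enqueue []
  #5 pop 4: in=[-5,5] → [-4,5] (was ⊥); enqueue []
  #6 pop 5: in=⊥ → [-3,5] (no change)
  #7 pop 6: in=[-5,5] → [-5,5] (was ⊥); enqueue [2,3]
  #8 pop 0: in=[-4,5] → [-4,5] (was [-3,5]); enqueue []
  #9 pop 1: in=[-4,5] → [-5,3] (was [-2,0]); enqueue []
  #10 pop 2: in=[-5,5] → [-4,5] (no change)
  #11 pop 3: in=[-5,5] → [-5,5] (no change)

Fixpoint:
  val[0] = [-4,5]
  val[1] = [-5,3]
  val[2] = [-4,5]
  val[3] = [-5,5]
  val[4] = [-4,5]
  val[5] = [-3,5]
  val[6] = [-5,5]

[-5,5]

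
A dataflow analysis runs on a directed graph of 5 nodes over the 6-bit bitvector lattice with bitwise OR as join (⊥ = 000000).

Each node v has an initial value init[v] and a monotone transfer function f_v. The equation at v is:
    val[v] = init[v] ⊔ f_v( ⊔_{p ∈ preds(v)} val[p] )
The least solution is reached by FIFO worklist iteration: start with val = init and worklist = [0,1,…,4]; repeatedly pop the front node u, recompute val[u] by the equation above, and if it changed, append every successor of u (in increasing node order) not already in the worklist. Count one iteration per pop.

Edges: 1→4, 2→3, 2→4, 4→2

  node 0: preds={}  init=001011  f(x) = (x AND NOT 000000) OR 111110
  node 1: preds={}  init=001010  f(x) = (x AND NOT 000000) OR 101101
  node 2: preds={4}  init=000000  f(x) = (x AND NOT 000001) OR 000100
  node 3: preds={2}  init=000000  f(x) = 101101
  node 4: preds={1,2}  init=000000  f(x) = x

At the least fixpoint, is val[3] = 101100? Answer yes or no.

no

Worklist (8 pops):
  #1 pop 0: in=000000 → 111111 (was 001011); enqueue []
  #2 pop 1: in=000000 → 101111 (was 001010); enqueue []
  #3 pop 2: in=000000 → 000100 (was 000000); enqueue []
  #4 pop 3: in=000100 → 101101 (was 000000); enqueue []
  #5 pop 4: in=101111 → 101111 (was 000000); enqueue [2]
  #6 pop 2: in=101111 → 101110 (was 000100); enqueue [3,4]
  #7 pop 3: in=101110 → 101101 (no change)
  #8 pop 4: in=101111 → 101111 (no change)

Fixpoint:
  val[0] = 111111
  val[1] = 101111
  val[2] = 101110
  val[3] = 101101
  val[4] = 101111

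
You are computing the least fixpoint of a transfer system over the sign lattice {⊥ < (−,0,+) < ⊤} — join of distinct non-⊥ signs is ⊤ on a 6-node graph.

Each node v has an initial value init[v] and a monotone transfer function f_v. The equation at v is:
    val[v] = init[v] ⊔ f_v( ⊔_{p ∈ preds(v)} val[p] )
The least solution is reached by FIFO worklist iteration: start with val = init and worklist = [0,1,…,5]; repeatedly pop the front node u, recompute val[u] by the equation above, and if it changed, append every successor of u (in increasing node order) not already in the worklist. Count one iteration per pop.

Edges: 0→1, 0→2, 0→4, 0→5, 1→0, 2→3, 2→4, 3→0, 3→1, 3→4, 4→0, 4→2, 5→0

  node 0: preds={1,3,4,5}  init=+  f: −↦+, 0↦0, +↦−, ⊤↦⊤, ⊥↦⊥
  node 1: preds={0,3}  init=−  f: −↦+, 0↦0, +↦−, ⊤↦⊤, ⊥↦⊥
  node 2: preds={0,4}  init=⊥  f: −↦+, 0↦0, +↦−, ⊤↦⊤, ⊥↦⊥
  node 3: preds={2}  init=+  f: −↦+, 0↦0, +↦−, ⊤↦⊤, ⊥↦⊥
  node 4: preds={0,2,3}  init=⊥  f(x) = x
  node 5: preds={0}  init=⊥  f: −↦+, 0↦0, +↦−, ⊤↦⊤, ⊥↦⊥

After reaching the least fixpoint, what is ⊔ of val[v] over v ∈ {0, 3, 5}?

⊤

Worklist (9 pops):
  #1 pop 0: in=⊤ → ⊤ (was +); enqueue []
  #2 pop 1: in=⊤ → ⊤ (was −); enqueue [0]
  #3 pop 2: in=⊤ → ⊤ (was ⊥); enqueue []
  #4 pop 3: in=⊤ → ⊤ (was +); enqueue [1]
  #5 pop 4: in=⊤ → ⊤ (was ⊥); enqueue [2]
  #6 pop 5: in=⊤ → ⊤ (was ⊥); enqueue []
  #7 pop 0: in=⊤ → ⊤ (no change)
  #8 pop 1: in=⊤ → ⊤ (no change)
  #9 pop 2: in=⊤ → ⊤ (no change)

Fixpoint:
  val[0] = ⊤
  val[1] = ⊤
  val[2] = ⊤
  val[3] = ⊤
  val[4] = ⊤
  val[5] = ⊤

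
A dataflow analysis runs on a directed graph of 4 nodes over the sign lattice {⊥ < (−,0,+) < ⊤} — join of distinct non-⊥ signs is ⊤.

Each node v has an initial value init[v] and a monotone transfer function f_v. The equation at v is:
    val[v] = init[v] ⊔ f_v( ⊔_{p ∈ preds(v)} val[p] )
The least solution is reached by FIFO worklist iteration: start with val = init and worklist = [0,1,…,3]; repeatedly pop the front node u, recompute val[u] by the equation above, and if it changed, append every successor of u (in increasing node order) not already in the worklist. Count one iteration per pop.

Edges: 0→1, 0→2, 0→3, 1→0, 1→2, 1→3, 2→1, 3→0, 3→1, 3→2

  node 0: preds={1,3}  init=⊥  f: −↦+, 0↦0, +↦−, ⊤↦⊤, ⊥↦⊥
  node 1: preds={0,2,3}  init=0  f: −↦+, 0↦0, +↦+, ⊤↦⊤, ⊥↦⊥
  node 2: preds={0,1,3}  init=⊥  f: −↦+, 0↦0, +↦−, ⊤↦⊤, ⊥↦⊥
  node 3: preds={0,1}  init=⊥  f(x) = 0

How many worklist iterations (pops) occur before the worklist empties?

Worklist (7 pops):
  #1 pop 0: in=0 → 0 (was ⊥); enqueue []
  #2 pop 1: in=0 → 0 (no change)
  #3 pop 2: in=0 → 0 (was ⊥); enqueue [1]
  #4 pop 3: in=0 → 0 (was ⊥); enqueue [0,2]
  #5 pop 1: in=0 → 0 (no change)
  #6 pop 0: in=0 → 0 (no change)
  #7 pop 2: in=0 → 0 (no change)

Fixpoint:
  val[0] = 0
  val[1] = 0
  val[2] = 0
  val[3] = 0

7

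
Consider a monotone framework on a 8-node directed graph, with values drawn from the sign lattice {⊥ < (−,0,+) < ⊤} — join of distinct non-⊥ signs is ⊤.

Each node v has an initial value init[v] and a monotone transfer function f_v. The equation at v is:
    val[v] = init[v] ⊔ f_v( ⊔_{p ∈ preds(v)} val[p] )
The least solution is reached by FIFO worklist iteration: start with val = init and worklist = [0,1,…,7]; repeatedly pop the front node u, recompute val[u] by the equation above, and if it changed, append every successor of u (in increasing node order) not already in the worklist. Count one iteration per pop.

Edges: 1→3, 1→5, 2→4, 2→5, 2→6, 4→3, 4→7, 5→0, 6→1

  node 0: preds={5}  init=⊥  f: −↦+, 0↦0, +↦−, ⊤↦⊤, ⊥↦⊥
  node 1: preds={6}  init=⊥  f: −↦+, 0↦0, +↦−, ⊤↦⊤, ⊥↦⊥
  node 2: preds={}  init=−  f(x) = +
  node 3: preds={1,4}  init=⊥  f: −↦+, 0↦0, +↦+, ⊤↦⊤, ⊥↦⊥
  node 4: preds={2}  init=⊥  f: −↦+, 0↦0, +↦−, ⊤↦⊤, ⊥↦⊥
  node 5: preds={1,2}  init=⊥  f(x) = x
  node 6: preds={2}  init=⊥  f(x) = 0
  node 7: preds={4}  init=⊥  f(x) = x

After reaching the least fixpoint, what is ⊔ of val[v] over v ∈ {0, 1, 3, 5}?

Trace (13 dequeues):
  [1] u=0 | in ⊥ | out ⊥ | ==
  [2] u=1 | in ⊥ | out ⊥ | ==
  [3] u=2 | in ⊥ | out ⊤ | prev − | push {}
  [4] u=3 | in ⊥ | out ⊥ | ==
  [5] u=4 | in ⊤ | out ⊤ | prev ⊥ | push {3}
  [6] u=5 | in ⊤ | out ⊤ | prev ⊥ | push {0}
  [7] u=6 | in ⊤ | out 0 | prev ⊥ | push {1}
  [8] u=7 | in ⊤ | out ⊤ | prev ⊥ | push {}
  [9] u=3 | in ⊤ | out ⊤ | prev ⊥ | push {}
  [10] u=0 | in ⊤ | out ⊤ | prev ⊥ | push {}
  [11] u=1 | in 0 | out 0 | prev ⊥ | push {3,5}
  [12] u=3 | in ⊤ | out ⊤ | ==
  [13] u=5 | in ⊤ | out ⊤ | ==

Converged values:
  [0] ⊤
  [1] 0
  [2] ⊤
  [3] ⊤
  [4] ⊤
  [5] ⊤
  [6] 0
  [7] ⊤

⊤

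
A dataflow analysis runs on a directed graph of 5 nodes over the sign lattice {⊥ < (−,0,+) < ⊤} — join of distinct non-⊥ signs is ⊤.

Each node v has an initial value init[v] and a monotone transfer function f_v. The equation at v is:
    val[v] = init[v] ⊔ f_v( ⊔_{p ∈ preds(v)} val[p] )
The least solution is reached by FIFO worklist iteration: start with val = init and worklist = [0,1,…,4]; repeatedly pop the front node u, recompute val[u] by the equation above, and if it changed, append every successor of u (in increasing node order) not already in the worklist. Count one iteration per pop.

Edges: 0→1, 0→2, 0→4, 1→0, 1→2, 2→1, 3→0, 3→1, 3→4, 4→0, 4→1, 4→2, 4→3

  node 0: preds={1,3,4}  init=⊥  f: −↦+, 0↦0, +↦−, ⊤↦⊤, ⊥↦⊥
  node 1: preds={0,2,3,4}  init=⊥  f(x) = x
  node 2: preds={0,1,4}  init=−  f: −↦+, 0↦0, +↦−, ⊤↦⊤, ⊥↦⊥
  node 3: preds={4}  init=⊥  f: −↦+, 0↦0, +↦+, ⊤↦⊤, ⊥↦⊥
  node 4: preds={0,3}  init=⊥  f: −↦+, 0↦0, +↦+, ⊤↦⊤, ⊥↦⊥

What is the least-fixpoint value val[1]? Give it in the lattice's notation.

Iteration log — 21 steps:
  step 1. node 0  ⊔preds=⊥  new=⊥  stable
  step 2. node 1  ⊔preds=−  new=−  old=⊥  +wl: 0
  step 3. node 2  ⊔preds=−  new=⊤  old=−  +wl: 1
  step 4. node 3  ⊔preds=⊥  new=⊥  stable
  step 5. node 4  ⊔preds=⊥  new=⊥  stable
  step 6. node 0  ⊔preds=−  new=+  old=⊥  +wl: 2,4
  step 7. node 1  ⊔preds=⊤  new=⊤  old=−  +wl: 0
  step 8. node 2  ⊔preds=⊤  new=⊤  stable
  step 9. node 4  ⊔preds=+  new=+  old=⊥  +wl: 1,2,3
  step 10. node 0  ⊔preds=⊤  new=⊤  old=+  +wl: 4
  step 11. node 1  ⊔preds=⊤  new=⊤  stable
  step 12. node 2  ⊔preds=⊤  new=⊤  stable
  step 13. node 3  ⊔preds=+  new=+  old=⊥  +wl: 0,1
  step 14. node 4  ⊔preds=⊤  new=⊤  old=+  +wl: 2,3
  step 15. node 0  ⊔preds=⊤  new=⊤  stable
  step 16. node 1  ⊔preds=⊤  new=⊤  stable
  step 17. node 2  ⊔preds=⊤  new=⊤  stable
  step 18. node 3  ⊔preds=⊤  new=⊤  old=+  +wl: 0,1,4
  step 19. node 0  ⊔preds=⊤  new=⊤  stable
  step 20. node 1  ⊔preds=⊤  new=⊤  stable
  step 21. node 4  ⊔preds=⊤  new=⊤  stable

Least fixpoint reached:
  node 0: ⊤
  node 1: ⊤
  node 2: ⊤
  node 3: ⊤
  node 4: ⊤

⊤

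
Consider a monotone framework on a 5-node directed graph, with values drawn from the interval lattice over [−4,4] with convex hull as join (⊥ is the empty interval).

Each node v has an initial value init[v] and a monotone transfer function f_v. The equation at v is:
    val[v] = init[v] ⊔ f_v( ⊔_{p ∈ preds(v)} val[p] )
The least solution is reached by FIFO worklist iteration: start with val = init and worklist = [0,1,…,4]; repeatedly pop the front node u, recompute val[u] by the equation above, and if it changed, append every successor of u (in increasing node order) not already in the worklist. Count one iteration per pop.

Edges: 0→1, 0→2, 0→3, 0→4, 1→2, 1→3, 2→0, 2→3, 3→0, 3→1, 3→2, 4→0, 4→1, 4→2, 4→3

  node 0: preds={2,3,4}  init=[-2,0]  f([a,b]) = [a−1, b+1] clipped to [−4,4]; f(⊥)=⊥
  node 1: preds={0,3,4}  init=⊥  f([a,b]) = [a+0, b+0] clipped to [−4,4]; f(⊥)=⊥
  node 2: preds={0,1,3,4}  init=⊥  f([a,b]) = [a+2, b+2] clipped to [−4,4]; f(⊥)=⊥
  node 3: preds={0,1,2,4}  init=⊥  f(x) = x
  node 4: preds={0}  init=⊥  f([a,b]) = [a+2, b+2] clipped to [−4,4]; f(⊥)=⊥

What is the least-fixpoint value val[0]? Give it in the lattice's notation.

Trace (19 dequeues):
  [1] u=0 | in ⊥ | out [-2,0] | ==
  [2] u=1 | in [-2,0] | out [-2,0] | prev ⊥ | push {}
  [3] u=2 | in [-2,0] | out [0,2] | prev ⊥ | push {0}
  [4] u=3 | in [-2,2] | out [-2,2] | prev ⊥ | push {1,2}
  [5] u=4 | in [-2,0] | out [0,2] | prev ⊥ | push {3}
  [6] u=0 | in [-2,2] | out [-3,3] | prev [-2,0] | push {4}
  [7] u=1 | in [-3,3] | out [-3,3] | prev [-2,0] | push {}
  [8] u=2 | in [-3,3] | out [-1,4] | prev [0,2] | push {0}
  [9] u=3 | in [-3,4] | out [-3,4] | prev [-2,2] | push {1,2}
  [10] u=4 | in [-3,3] | out [-1,4] | prev [0,2] | push {3}
  [11] u=0 | in [-3,4] | out [-4,4] | prev [-3,3] | push {4}
  [12] u=1 | in [-4,4] | out [-4,4] | prev [-3,3] | push {}
  [13] u=2 | in [-4,4] | out [-2,4] | prev [-1,4] | push {0}
  [14] u=3 | in [-4,4] | out [-4,4] | prev [-3,4] | push {1,2}
  [15] u=4 | in [-4,4] | out [-2,4] | prev [-1,4] | push {3}
  [16] u=0 | in [-4,4] | out [-4,4] | ==
  [17] u=1 | in [-4,4] | out [-4,4] | ==
  [18] u=2 | in [-4,4] | out [-2,4] | ==
  [19] u=3 | in [-4,4] | out [-4,4] | ==

Converged values:
  [0] [-4,4]
  [1] [-4,4]
  [2] [-2,4]
  [3] [-4,4]
  [4] [-2,4]

[-4,4]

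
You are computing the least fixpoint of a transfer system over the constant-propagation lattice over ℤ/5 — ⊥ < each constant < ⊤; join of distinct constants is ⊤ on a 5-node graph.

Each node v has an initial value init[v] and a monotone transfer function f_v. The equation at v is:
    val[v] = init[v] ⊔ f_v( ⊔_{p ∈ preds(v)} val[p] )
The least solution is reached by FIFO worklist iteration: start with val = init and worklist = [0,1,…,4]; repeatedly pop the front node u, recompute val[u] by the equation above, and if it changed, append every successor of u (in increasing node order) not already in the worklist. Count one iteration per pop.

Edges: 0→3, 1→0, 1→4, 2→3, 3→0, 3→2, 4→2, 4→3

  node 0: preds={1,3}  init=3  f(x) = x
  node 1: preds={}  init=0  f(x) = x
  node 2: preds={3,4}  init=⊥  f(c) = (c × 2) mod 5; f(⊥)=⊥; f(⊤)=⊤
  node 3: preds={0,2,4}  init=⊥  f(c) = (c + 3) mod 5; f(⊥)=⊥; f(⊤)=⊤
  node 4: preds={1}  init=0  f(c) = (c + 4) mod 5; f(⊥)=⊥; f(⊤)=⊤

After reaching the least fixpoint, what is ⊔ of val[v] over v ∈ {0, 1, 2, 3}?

⊤

Worklist (8 pops):
  #1 pop 0: in=0 → ⊤ (was 3); enqueue []
  #2 pop 1: in=⊥ → 0 (no change)
  #3 pop 2: in=0 → 0 (was ⊥); enqueue []
  #4 pop 3: in=⊤ → ⊤ (was ⊥); enqueue [0,2]
  #5 pop 4: in=0 → ⊤ (was 0); enqueue [3]
  #6 pop 0: in=⊤ → ⊤ (no change)
  #7 pop 2: in=⊤ → ⊤ (was 0); enqueue []
  #8 pop 3: in=⊤ → ⊤ (no change)

Fixpoint:
  val[0] = ⊤
  val[1] = 0
  val[2] = ⊤
  val[3] = ⊤
  val[4] = ⊤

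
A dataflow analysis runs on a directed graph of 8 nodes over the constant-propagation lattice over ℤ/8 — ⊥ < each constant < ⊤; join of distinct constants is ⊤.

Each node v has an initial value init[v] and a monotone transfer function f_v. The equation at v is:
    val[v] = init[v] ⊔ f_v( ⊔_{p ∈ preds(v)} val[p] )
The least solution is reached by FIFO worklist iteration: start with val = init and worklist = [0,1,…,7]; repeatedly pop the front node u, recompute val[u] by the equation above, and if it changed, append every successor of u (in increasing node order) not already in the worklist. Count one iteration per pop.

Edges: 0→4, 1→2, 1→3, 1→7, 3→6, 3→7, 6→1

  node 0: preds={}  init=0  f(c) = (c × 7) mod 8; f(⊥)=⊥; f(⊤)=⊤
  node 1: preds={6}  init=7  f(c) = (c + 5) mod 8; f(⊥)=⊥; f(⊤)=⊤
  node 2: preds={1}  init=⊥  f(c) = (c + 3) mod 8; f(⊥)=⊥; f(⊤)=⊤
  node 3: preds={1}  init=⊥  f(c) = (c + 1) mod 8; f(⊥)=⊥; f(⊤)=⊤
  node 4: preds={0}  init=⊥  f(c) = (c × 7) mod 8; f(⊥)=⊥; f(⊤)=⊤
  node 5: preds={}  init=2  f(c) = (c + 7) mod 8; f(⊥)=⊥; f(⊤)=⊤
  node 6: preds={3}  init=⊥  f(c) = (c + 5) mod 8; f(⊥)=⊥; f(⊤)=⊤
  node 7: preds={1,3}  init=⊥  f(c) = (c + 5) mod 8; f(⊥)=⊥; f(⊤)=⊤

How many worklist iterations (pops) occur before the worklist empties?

14

Trace (14 dequeues):
  [1] u=0 | in ⊥ | out 0 | ==
  [2] u=1 | in ⊥ | out 7 | ==
  [3] u=2 | in 7 | out 2 | prev ⊥ | push {}
  [4] u=3 | in 7 | out 0 | prev ⊥ | push {}
  [5] u=4 | in 0 | out 0 | prev ⊥ | push {}
  [6] u=5 | in ⊥ | out 2 | ==
  [7] u=6 | in 0 | out 5 | prev ⊥ | push {1}
  [8] u=7 | in ⊤ | out ⊤ | prev ⊥ | push {}
  [9] u=1 | in 5 | out ⊤ | prev 7 | push {2,3,7}
  [10] u=2 | in ⊤ | out ⊤ | prev 2 | push {}
  [11] u=3 | in ⊤ | out ⊤ | prev 0 | push {6}
  [12] u=7 | in ⊤ | out ⊤ | ==
  [13] u=6 | in ⊤ | out ⊤ | prev 5 | push {1}
  [14] u=1 | in ⊤ | out ⊤ | ==

Converged values:
  [0] 0
  [1] ⊤
  [2] ⊤
  [3] ⊤
  [4] 0
  [5] 2
  [6] ⊤
  [7] ⊤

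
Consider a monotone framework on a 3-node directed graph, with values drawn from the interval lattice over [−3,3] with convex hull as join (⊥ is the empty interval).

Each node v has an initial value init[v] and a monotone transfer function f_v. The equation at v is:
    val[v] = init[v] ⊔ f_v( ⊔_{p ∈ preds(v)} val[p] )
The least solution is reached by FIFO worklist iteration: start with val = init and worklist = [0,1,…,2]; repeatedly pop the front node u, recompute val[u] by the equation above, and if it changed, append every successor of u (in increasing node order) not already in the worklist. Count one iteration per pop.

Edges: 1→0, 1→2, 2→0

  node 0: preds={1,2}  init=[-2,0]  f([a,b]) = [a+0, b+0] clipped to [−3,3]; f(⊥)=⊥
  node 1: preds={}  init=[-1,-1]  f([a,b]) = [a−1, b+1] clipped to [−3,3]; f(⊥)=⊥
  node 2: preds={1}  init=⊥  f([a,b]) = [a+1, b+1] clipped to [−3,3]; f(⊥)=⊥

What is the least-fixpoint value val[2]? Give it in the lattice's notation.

Worklist (4 pops):
  #1 pop 0: in=[-1,-1] → [-2,0] (no change)
  #2 pop 1: in=⊥ → [-1,-1] (no change)
  #3 pop 2: in=[-1,-1] → [0,0] (was ⊥); enqueue [0]
  #4 pop 0: in=[-1,0] → [-2,0] (no change)

Fixpoint:
  val[0] = [-2,0]
  val[1] = [-1,-1]
  val[2] = [0,0]

[0,0]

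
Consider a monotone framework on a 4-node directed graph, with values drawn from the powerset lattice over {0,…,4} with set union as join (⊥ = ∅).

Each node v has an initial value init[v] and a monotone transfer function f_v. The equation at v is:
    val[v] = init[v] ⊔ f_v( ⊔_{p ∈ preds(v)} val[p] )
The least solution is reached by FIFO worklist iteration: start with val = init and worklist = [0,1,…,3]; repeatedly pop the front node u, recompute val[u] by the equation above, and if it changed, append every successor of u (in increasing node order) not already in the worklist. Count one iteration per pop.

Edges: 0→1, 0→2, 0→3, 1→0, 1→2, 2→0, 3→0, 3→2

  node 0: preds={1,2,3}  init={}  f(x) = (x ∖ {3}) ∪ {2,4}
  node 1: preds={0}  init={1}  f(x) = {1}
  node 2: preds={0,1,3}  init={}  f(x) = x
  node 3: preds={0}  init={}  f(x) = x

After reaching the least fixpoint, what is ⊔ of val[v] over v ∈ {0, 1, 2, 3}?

{1,2,4}

Iteration log — 6 steps:
  step 1. node 0  ⊔preds={1}  new={1,2,4}  old={}  +wl: 
  step 2. node 1  ⊔preds={1,2,4}  new={1}  stable
  step 3. node 2  ⊔preds={1,2,4}  new={1,2,4}  old={}  +wl: 0
  step 4. node 3  ⊔preds={1,2,4}  new={1,2,4}  old={}  +wl: 2
  step 5. node 0  ⊔preds={1,2,4}  new={1,2,4}  stable
  step 6. node 2  ⊔preds={1,2,4}  new={1,2,4}  stable

Least fixpoint reached:
  node 0: {1,2,4}
  node 1: {1}
  node 2: {1,2,4}
  node 3: {1,2,4}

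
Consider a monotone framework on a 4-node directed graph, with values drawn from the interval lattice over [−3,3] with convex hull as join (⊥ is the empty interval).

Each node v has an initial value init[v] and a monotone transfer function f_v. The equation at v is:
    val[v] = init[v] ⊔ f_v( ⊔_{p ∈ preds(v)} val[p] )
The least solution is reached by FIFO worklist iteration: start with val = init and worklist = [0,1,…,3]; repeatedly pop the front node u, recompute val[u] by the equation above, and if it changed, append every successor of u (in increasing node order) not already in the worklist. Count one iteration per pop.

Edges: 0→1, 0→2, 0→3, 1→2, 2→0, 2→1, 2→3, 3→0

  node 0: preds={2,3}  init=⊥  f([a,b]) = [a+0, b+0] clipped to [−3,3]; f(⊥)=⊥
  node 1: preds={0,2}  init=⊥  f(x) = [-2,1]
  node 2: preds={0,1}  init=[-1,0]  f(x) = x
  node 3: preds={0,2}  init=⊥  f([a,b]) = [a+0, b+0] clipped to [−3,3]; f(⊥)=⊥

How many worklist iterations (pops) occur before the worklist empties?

8

Iteration log — 8 steps:
  step 1. node 0  ⊔preds=[-1,0]  new=[-1,0]  old=⊥  +wl: 
  step 2. node 1  ⊔preds=[-1,0]  new=[-2,1]  old=⊥  +wl: 
  step 3. node 2  ⊔preds=[-2,1]  new=[-2,1]  old=[-1,0]  +wl: 0,1
  step 4. node 3  ⊔preds=[-2,1]  new=[-2,1]  old=⊥  +wl: 
  step 5. node 0  ⊔preds=[-2,1]  new=[-2,1]  old=[-1,0]  +wl: 2,3
  step 6. node 1  ⊔preds=[-2,1]  new=[-2,1]  stable
  step 7. node 2  ⊔preds=[-2,1]  new=[-2,1]  stable
  step 8. node 3  ⊔preds=[-2,1]  new=[-2,1]  stable

Least fixpoint reached:
  node 0: [-2,1]
  node 1: [-2,1]
  node 2: [-2,1]
  node 3: [-2,1]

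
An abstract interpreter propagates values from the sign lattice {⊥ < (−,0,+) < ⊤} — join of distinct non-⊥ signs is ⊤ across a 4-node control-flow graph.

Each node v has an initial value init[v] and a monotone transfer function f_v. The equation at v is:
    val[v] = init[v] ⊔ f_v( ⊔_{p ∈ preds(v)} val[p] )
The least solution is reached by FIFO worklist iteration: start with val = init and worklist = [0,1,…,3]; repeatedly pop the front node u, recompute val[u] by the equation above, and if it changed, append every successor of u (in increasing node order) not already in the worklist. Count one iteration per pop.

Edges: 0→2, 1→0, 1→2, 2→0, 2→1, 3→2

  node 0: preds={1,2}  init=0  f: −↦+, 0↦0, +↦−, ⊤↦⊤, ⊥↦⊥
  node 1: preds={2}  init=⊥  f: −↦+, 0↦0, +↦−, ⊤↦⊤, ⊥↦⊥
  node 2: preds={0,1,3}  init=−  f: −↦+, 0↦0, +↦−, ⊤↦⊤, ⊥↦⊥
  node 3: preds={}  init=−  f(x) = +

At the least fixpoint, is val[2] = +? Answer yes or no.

Iteration log — 8 steps:
  step 1. node 0  ⊔preds=−  new=⊤  old=0  +wl: 
  step 2. node 1  ⊔preds=−  new=+  old=⊥  +wl: 0
  step 3. node 2  ⊔preds=⊤  new=⊤  old=−  +wl: 1
  step 4. node 3  ⊔preds=⊥  new=⊤  old=−  +wl: 2
  step 5. node 0  ⊔preds=⊤  new=⊤  stable
  step 6. node 1  ⊔preds=⊤  new=⊤  old=+  +wl: 0
  step 7. node 2  ⊔preds=⊤  new=⊤  stable
  step 8. node 0  ⊔preds=⊤  new=⊤  stable

Least fixpoint reached:
  node 0: ⊤
  node 1: ⊤
  node 2: ⊤
  node 3: ⊤

no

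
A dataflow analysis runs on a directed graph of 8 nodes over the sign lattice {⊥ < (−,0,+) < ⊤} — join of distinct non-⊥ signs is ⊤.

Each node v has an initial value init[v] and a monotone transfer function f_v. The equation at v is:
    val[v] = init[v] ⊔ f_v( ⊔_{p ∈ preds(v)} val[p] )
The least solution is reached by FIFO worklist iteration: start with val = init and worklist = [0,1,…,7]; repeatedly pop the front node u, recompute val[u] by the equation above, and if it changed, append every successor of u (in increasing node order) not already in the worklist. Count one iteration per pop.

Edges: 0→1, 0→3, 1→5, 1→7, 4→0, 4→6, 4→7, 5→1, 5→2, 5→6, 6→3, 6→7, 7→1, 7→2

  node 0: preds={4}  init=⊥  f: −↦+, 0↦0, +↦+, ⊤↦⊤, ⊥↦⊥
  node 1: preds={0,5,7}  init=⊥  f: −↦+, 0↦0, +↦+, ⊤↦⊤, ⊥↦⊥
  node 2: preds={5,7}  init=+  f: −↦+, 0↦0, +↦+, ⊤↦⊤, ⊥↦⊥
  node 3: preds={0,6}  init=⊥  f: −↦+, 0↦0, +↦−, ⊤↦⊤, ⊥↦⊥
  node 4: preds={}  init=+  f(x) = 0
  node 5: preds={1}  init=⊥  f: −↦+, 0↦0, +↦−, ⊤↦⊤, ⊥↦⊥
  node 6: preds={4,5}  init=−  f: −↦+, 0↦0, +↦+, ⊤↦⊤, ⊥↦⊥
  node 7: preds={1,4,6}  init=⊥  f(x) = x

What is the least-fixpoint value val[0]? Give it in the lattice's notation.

Iteration log — 17 steps:
  step 1. node 0  ⊔preds=+  new=+  old=⊥  +wl: 
  step 2. node 1  ⊔preds=+  new=+  old=⊥  +wl: 
  step 3. node 2  ⊔preds=⊥  new=+  stable
  step 4. node 3  ⊔preds=⊤  new=⊤  old=⊥  +wl: 
  step 5. node 4  ⊔preds=⊥  new=⊤  old=+  +wl: 0
  step 6. node 5  ⊔preds=+  new=−  old=⊥  +wl: 1,2
  step 7. node 6  ⊔preds=⊤  new=⊤  old=−  +wl: 3
  step 8. node 7  ⊔preds=⊤  new=⊤  old=⊥  +wl: 
  step 9. node 0  ⊔preds=⊤  new=⊤  old=+  +wl: 
  step 10. node 1  ⊔preds=⊤  new=⊤  old=+  +wl: 5,7
  step 11. node 2  ⊔preds=⊤  new=⊤  old=+  +wl: 
  step 12. node 3  ⊔preds=⊤  new=⊤  stable
  step 13. node 5  ⊔preds=⊤  new=⊤  old=−  +wl: 1,2,6
  step 14. node 7  ⊔preds=⊤  new=⊤  stable
  step 15. node 1  ⊔preds=⊤  new=⊤  stable
  step 16. node 2  ⊔preds=⊤  new=⊤  stable
  step 17. node 6  ⊔preds=⊤  new=⊤  stable

Least fixpoint reached:
  node 0: ⊤
  node 1: ⊤
  node 2: ⊤
  node 3: ⊤
  node 4: ⊤
  node 5: ⊤
  node 6: ⊤
  node 7: ⊤

⊤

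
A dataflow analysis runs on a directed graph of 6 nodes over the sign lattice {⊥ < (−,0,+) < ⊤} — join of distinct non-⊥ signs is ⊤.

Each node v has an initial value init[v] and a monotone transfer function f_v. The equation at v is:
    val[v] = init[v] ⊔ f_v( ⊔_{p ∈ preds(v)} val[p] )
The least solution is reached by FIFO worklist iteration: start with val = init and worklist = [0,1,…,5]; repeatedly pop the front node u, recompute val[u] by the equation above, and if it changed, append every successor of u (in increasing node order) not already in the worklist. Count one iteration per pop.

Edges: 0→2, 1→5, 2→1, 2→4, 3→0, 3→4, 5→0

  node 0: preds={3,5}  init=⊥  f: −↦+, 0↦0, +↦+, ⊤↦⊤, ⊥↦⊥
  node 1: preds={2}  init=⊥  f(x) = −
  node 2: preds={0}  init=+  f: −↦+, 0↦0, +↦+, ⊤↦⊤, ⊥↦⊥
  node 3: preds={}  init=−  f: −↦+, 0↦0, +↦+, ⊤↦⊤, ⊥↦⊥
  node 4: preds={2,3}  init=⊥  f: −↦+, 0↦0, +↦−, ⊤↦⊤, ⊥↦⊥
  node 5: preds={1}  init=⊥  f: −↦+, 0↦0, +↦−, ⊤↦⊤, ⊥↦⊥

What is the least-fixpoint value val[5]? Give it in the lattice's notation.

Trace (10 dequeues):
  [1] u=0 | in − | out + | prev ⊥ | push {}
  [2] u=1 | in + | out − | prev ⊥ | push {}
  [3] u=2 | in + | out + | ==
  [4] u=3 | in ⊥ | out − | ==
  [5] u=4 | in ⊤ | out ⊤ | prev ⊥ | push {}
  [6] u=5 | in − | out + | prev ⊥ | push {0}
  [7] u=0 | in ⊤ | out ⊤ | prev + | push {2}
  [8] u=2 | in ⊤ | out ⊤ | prev + | push {1,4}
  [9] u=1 | in ⊤ | out − | ==
  [10] u=4 | in ⊤ | out ⊤ | ==

Converged values:
  [0] ⊤
  [1] −
  [2] ⊤
  [3] −
  [4] ⊤
  [5] +

+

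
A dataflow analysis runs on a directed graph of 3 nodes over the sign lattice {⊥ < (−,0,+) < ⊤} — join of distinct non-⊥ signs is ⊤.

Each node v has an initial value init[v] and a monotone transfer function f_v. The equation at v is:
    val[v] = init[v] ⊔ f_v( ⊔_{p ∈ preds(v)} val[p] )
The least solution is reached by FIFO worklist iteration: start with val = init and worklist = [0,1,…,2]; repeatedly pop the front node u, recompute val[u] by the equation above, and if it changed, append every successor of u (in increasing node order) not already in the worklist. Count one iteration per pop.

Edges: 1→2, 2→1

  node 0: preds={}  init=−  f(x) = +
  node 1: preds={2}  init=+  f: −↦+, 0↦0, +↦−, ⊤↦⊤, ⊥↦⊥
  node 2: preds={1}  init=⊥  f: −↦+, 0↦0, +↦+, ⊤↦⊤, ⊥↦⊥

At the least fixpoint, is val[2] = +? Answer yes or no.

no

Iteration log — 6 steps:
  step 1. node 0  ⊔preds=⊥  new=⊤  old=−  +wl: 
  step 2. node 1  ⊔preds=⊥  new=+  stable
  step 3. node 2  ⊔preds=+  new=+  old=⊥  +wl: 1
  step 4. node 1  ⊔preds=+  new=⊤  old=+  +wl: 2
  step 5. node 2  ⊔preds=⊤  new=⊤  old=+  +wl: 1
  step 6. node 1  ⊔preds=⊤  new=⊤  stable

Least fixpoint reached:
  node 0: ⊤
  node 1: ⊤
  node 2: ⊤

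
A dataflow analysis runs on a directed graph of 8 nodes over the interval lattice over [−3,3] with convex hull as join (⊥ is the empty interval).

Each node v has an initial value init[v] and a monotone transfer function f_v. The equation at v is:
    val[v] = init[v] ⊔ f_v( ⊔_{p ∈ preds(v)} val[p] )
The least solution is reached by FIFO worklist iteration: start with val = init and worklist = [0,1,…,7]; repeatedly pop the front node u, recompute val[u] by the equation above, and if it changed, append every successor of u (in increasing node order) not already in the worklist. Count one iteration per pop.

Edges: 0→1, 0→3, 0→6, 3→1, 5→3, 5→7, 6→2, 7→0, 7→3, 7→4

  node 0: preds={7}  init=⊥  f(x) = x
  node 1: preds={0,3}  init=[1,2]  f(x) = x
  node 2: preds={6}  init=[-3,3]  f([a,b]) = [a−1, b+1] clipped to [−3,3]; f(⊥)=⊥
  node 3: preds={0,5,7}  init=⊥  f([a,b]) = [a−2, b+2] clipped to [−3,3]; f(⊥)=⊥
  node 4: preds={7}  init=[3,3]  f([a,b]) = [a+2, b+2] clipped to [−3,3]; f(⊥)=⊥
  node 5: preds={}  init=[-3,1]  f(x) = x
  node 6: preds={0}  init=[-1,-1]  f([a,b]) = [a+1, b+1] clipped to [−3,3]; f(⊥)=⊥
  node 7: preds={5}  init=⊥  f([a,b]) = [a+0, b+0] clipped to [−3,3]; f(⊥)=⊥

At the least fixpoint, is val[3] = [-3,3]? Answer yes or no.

Worklist (15 pops):
  #1 pop 0: in=⊥ → ⊥ (no change)
  #2 pop 1: in=⊥ → [1,2] (no change)
  #3 pop 2: in=[-1,-1] → [-3,3] (no change)
  #4 pop 3: in=[-3,1] → [-3,3] (was ⊥); enqueue [1]
  #5 pop 4: in=⊥ → [3,3] (no change)
  #6 pop 5: in=⊥ → [-3,1] (no change)
  #7 pop 6: in=⊥ → [-1,-1] (no change)
  #8 pop 7: in=[-3,1] → [-3,1] (was ⊥); enqueue [0,3,4]
  #9 pop 1: in=[-3,3] → [-3,3] (was [1,2]); enqueue []
  #10 pop 0: in=[-3,1] → [-3,1] (was ⊥); enqueue [1,6]
  #11 pop 3: in=[-3,1] → [-3,3] (no change)
  #12 pop 4: in=[-3,1] → [-1,3] (was [3,3]); enqueue []
  #13 pop 1: in=[-3,3] → [-3,3] (no change)
  #14 pop 6: in=[-3,1] → [-2,2] (was [-1,-1]); enqueue [2]
  #15 pop 2: in=[-2,2] → [-3,3] (no change)

Fixpoint:
  val[0] = [-3,1]
  val[1] = [-3,3]
  val[2] = [-3,3]
  val[3] = [-3,3]
  val[4] = [-1,3]
  val[5] = [-3,1]
  val[6] = [-2,2]
  val[7] = [-3,1]

yes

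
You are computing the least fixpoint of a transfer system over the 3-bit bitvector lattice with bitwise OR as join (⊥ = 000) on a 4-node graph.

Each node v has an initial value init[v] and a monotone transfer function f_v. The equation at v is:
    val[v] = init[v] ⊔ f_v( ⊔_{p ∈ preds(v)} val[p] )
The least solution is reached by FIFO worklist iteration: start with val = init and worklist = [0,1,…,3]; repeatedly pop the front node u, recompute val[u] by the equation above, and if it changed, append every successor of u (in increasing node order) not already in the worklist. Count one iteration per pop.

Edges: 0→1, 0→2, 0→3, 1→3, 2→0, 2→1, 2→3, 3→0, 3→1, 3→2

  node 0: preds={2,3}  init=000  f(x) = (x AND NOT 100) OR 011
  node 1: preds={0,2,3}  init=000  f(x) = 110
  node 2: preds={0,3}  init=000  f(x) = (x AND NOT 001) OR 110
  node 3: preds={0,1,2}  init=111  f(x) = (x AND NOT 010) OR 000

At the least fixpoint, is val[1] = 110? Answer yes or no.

Iteration log — 6 steps:
  step 1. node 0  ⊔preds=111  new=011  old=000  +wl: 
  step 2. node 1  ⊔preds=111  new=110  old=000  +wl: 
  step 3. node 2  ⊔preds=111  new=110  old=000  +wl: 0,1
  step 4. node 3  ⊔preds=111  new=111  stable
  step 5. node 0  ⊔preds=111  new=011  stable
  step 6. node 1  ⊔preds=111  new=110  stable

Least fixpoint reached:
  node 0: 011
  node 1: 110
  node 2: 110
  node 3: 111

yes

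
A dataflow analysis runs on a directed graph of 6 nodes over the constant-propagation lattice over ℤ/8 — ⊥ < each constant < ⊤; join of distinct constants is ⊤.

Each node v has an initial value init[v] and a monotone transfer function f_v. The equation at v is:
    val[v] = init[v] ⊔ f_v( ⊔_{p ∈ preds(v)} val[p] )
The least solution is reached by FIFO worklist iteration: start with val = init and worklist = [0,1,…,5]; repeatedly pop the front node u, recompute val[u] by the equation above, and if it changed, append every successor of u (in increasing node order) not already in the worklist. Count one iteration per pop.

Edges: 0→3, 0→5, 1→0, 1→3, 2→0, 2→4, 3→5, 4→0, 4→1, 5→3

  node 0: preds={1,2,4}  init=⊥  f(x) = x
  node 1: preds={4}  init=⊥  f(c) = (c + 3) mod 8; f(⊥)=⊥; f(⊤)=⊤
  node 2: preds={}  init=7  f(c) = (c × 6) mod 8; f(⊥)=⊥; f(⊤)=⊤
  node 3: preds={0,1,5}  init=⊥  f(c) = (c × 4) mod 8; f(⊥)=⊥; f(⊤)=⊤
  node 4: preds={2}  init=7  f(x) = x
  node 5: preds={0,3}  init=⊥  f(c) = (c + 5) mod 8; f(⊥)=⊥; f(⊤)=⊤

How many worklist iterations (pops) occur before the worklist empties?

Iteration log — 9 steps:
  step 1. node 0  ⊔preds=7  new=7  old=⊥  +wl: 
  step 2. node 1  ⊔preds=7  new=2  old=⊥  +wl: 0
  step 3. node 2  ⊔preds=⊥  new=7  stable
  step 4. node 3  ⊔preds=⊤  new=⊤  old=⊥  +wl: 
  step 5. node 4  ⊔preds=7  new=7  stable
  step 6. node 5  ⊔preds=⊤  new=⊤  old=⊥  +wl: 3
  step 7. node 0  ⊔preds=⊤  new=⊤  old=7  +wl: 5
  step 8. node 3  ⊔preds=⊤  new=⊤  stable
  step 9. node 5  ⊔preds=⊤  new=⊤  stable

Least fixpoint reached:
  node 0: ⊤
  node 1: 2
  node 2: 7
  node 3: ⊤
  node 4: 7
  node 5: ⊤

9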